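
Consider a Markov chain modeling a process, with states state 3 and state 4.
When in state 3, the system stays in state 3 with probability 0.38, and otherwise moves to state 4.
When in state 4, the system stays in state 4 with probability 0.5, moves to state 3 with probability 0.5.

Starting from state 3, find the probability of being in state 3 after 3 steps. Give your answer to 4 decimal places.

Propagate the distribution vector 3 steps from state 3.
After 0 steps: (1.0000, 0.0000)
After 1 step: (0.3800, 0.6200)
After 2 steps: (0.4544, 0.5456)
After 3 steps: (0.4455, 0.5545)
P(in state 3 after 3 steps) = 0.4455

0.4455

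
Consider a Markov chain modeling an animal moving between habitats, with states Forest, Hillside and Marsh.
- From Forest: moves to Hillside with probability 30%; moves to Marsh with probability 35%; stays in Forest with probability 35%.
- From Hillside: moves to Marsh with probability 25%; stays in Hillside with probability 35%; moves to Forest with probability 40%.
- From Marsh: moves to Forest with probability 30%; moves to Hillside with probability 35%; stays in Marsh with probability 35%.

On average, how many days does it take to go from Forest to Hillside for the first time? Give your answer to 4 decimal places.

Let t(s) be the expected number of days to first reach Hillside from state s, with t(Hillside) = 0. Conditioning on the first day:
t(Forest) = 1 + 0.35·t(Forest) + 0.35·t(Marsh)
t(Marsh) = 1 + 0.3·t(Forest) + 0.35·t(Marsh)
Solving: t(Forest) = 3.1496, t(Marsh) = 2.9921.
Expected days from Forest to Hillside: 3.1496.

3.1496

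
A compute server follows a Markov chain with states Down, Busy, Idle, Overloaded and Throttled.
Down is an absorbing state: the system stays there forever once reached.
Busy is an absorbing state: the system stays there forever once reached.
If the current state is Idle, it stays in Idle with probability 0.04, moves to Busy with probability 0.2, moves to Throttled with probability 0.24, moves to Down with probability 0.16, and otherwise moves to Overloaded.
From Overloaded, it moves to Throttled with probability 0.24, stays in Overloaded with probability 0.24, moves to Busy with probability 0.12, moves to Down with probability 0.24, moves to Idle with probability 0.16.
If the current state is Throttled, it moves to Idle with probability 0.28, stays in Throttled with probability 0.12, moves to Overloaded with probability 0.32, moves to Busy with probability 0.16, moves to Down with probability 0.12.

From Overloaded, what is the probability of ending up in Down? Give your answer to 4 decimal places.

0.5863

Let h(s) be the probability of absorption at Down starting from transient state s. Then h(Down) = 1 and h(Busy) = 0. By first-step analysis:
h(Idle) = 0.16·1 + 0.2·0 + 0.04·h(Idle) + 0.36·h(Overloaded) + 0.24·h(Throttled)
h(Overloaded) = 0.24·1 + 0.12·0 + 0.16·h(Idle) + 0.24·h(Overloaded) + 0.24·h(Throttled)
h(Throttled) = 0.12·1 + 0.16·0 + 0.28·h(Idle) + 0.32·h(Overloaded) + 0.12·h(Throttled)
Solving: h(Idle) = 0.5149, h(Overloaded) = 0.5863, h(Throttled) = 0.5134.
Starting from Overloaded, the probability is 0.5863.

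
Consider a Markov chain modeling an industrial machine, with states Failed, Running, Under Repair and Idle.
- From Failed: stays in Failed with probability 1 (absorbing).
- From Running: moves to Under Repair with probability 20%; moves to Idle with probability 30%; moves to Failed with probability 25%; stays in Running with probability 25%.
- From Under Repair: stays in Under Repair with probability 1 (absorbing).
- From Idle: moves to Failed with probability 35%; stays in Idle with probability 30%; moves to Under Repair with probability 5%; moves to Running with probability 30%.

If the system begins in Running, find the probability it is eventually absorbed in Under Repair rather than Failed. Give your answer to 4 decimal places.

Let h(s) be the probability of absorption at Under Repair starting from transient state s. Then h(Under Repair) = 1 and h(Failed) = 0. By first-step analysis:
h(Running) = 0.25·0 + 0.25·h(Running) + 0.2·1 + 0.3·h(Idle)
h(Idle) = 0.35·0 + 0.3·h(Running) + 0.05·1 + 0.3·h(Idle)
Solving: h(Running) = 0.3563, h(Idle) = 0.2241.
Starting from Running, the probability is 0.3563.

0.3563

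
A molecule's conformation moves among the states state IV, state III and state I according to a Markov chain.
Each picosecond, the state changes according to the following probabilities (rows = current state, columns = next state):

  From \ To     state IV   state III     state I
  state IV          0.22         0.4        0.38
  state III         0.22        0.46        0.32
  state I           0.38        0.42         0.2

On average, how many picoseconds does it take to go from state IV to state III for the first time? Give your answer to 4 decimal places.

2.4604

Let t(s) be the expected number of picoseconds to first reach state III from state s, with t(state III) = 0. Conditioning on the first picosecond:
t(state IV) = 1 + 0.22·t(state IV) + 0.38·t(state I)
t(state I) = 1 + 0.38·t(state IV) + 0.2·t(state I)
Solving: t(state IV) = 2.4604, t(state I) = 2.4187.
Expected picoseconds from state IV to state III: 2.4604.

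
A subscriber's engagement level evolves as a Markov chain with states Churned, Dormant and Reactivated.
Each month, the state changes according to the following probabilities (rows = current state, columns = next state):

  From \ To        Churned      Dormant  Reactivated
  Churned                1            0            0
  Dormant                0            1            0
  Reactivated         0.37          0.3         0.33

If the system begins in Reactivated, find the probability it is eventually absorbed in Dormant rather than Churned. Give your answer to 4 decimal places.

0.4478

Let h(s) be the probability of absorption at Dormant starting from transient state s. Then h(Dormant) = 1 and h(Churned) = 0. By first-step analysis:
h(Reactivated) = 0.37·0 + 0.3·1 + 0.33·h(Reactivated)
Solving: h(Reactivated) = 0.4478.
Starting from Reactivated, the probability is 0.4478.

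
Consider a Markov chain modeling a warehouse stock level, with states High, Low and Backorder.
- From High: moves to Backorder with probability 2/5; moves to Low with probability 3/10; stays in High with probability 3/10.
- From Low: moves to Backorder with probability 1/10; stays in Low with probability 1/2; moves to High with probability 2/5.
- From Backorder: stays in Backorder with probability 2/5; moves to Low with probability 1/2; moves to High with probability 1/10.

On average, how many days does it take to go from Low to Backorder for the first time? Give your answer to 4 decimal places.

4.7826

Let t(s) be the expected number of days to first reach Backorder from state s, with t(Backorder) = 0. Conditioning on the first day:
t(High) = 1 + 0.3·t(High) + 0.3·t(Low)
t(Low) = 1 + 0.4·t(High) + 0.5·t(Low)
Solving: t(High) = 3.4783, t(Low) = 4.7826.
Expected days from Low to Backorder: 4.7826.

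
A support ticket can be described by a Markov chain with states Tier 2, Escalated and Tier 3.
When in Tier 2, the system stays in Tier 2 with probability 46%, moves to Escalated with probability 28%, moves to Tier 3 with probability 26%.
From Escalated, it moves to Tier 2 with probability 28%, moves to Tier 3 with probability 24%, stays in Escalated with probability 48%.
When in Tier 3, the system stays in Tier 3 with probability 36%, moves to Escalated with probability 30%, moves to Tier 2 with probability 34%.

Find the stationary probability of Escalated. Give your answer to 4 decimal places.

0.3570

Let the stationary distribution be π with π = πP and π_1 + π_2 + π_3 = 1.
π_1 = 0.46·π_1 + 0.28·π_2 + 0.34·π_3
π_2 = 0.28·π_1 + 0.48·π_2 + 0.3·π_3
Solving with the normalization constraint gives π = (0.3620, 0.3570, 0.2810).
So the stationary probability of Escalated is 0.3570.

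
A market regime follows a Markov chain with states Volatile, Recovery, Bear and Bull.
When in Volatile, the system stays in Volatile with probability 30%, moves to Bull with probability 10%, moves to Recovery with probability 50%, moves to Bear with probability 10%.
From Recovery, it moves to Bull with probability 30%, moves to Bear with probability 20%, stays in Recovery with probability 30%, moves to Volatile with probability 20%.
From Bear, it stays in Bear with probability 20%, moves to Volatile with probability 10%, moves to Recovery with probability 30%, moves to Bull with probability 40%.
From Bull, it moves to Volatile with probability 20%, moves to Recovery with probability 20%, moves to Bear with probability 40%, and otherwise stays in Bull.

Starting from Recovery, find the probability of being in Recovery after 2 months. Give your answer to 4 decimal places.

0.3100

Propagate the distribution vector 2 months from Recovery.
After 0 months: (0.0000, 1.0000, 0.0000, 0.0000)
After 1 month: (0.2000, 0.3000, 0.2000, 0.3000)
After 2 months: (0.2000, 0.3100, 0.2400, 0.2500)
P(in Recovery after 2 months) = 0.3100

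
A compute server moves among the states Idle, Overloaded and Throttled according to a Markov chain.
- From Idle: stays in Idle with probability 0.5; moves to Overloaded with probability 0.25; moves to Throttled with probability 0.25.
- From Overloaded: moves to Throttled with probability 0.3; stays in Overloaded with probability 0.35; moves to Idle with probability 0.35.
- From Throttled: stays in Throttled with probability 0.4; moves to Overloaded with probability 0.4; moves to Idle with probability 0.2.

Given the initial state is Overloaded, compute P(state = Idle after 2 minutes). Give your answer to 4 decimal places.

Sum over the intermediate state after 1 minute:
P = P(Overloaded→Idle)·P(Idle→Idle) + P(Overloaded→Overloaded)·P(Overloaded→Idle) + P(Overloaded→Throttled)·P(Throttled→Idle)
  = 0.35×0.5 + 0.35×0.35 + 0.3×0.2
  = 0.1750 + 0.1225 + 0.0600 = 0.3575

0.3575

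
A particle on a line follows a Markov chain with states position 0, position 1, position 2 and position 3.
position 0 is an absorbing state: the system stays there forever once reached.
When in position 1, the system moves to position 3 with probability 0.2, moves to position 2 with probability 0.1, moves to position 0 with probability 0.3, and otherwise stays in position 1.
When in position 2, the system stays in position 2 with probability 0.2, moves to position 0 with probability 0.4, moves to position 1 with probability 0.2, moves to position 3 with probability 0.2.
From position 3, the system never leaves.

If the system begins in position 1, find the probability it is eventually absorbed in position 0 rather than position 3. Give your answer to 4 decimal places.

0.6087

Let h(s) be the probability of absorption at position 0 starting from transient state s. Then h(position 0) = 1 and h(position 3) = 0. By first-step analysis:
h(position 1) = 0.3·1 + 0.4·h(position 1) + 0.1·h(position 2) + 0.2·0
h(position 2) = 0.4·1 + 0.2·h(position 1) + 0.2·h(position 2) + 0.2·0
Solving: h(position 1) = 0.6087, h(position 2) = 0.6522.
Starting from position 1, the probability is 0.6087.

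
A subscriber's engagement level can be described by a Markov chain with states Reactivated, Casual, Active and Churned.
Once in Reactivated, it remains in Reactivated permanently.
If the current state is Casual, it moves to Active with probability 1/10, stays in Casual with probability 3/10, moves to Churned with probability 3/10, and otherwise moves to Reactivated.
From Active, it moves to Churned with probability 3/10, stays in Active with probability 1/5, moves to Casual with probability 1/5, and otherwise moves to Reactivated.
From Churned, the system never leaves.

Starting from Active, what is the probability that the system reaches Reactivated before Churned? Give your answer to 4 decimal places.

Let h(s) be the probability of absorption at Reactivated starting from transient state s. Then h(Reactivated) = 1 and h(Churned) = 0. By first-step analysis:
h(Casual) = 0.3·1 + 0.3·h(Casual) + 0.1·h(Active) + 0.3·0
h(Active) = 0.3·1 + 0.2·h(Casual) + 0.2·h(Active) + 0.3·0
Solving: h(Casual) = 0.5000, h(Active) = 0.5000.
Starting from Active, the probability is 0.5000.

0.5000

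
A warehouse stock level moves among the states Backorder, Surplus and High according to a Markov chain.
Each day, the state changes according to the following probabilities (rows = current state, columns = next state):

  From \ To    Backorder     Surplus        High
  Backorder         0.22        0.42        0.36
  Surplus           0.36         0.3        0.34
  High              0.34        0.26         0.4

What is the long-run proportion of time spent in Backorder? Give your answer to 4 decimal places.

0.3093

Let the stationary distribution be π with π = πP and π_1 + π_2 + π_3 = 1.
π_1 = 0.22·π_1 + 0.36·π_2 + 0.34·π_3
π_2 = 0.42·π_1 + 0.3·π_2 + 0.26·π_3
Solving with the normalization constraint gives π = (0.3093, 0.3224, 0.3683).
So the stationary probability of Backorder is 0.3093.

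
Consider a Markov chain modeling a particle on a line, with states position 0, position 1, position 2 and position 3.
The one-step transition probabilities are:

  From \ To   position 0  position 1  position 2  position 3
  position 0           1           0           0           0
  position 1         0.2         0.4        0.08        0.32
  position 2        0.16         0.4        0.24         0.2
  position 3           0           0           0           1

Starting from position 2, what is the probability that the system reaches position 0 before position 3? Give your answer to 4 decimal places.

Let h(s) be the probability of absorption at position 0 starting from transient state s. Then h(position 0) = 1 and h(position 3) = 0. By first-step analysis:
h(position 1) = 0.2·1 + 0.4·h(position 1) + 0.08·h(position 2) + 0.32·0
h(position 2) = 0.16·1 + 0.4·h(position 1) + 0.24·h(position 2) + 0.2·0
Solving: h(position 1) = 0.3887, h(position 2) = 0.4151.
Starting from position 2, the probability is 0.4151.

0.4151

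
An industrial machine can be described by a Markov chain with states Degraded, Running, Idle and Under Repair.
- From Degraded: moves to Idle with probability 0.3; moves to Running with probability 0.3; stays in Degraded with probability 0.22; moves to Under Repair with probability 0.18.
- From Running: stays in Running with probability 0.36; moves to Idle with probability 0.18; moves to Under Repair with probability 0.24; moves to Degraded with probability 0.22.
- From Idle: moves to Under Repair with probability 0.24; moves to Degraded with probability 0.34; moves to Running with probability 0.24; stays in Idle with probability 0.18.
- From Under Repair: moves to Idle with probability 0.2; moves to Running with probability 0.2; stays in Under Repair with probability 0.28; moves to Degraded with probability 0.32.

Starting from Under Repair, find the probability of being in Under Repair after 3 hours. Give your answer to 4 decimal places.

0.2330

Propagate the distribution vector 3 hours from Under Repair.
After 0 hours: (0.0000, 0.0000, 0.0000, 1.0000)
After 1 hour: (0.3200, 0.2000, 0.2000, 0.2800)
After 2 hours: (0.2720, 0.2720, 0.2240, 0.2320)
After 3 hours: (0.2701, 0.2797, 0.2173, 0.2330)
P(in Under Repair after 3 hours) = 0.2330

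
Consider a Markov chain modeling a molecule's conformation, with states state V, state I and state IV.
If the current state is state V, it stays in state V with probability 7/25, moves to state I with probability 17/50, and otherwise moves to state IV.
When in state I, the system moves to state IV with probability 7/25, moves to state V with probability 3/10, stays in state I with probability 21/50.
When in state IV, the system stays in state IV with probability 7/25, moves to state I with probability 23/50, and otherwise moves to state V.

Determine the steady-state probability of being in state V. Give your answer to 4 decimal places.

Let the stationary distribution be π with π = πP and π_1 + π_2 + π_3 = 1.
π_1 = 0.28·π_1 + 0.3·π_2 + 0.26·π_3
π_2 = 0.34·π_1 + 0.42·π_2 + 0.46·π_3
Solving with the normalization constraint gives π = (0.2820, 0.4098, 0.3082).
So the stationary probability of state V is 0.2820.

0.2820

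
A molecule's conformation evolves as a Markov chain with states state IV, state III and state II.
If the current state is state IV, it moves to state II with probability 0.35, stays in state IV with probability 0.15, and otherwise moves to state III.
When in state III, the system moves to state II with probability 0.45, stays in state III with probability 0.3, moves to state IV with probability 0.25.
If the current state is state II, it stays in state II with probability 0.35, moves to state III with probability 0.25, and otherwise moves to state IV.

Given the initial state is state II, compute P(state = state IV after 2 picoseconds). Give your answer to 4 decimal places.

0.2625

Sum over the intermediate state after 1 picosecond:
P = P(state II→state IV)·P(state IV→state IV) + P(state II→state III)·P(state III→state IV) + P(state II→state II)·P(state II→state IV)
  = 0.4×0.15 + 0.25×0.25 + 0.35×0.4
  = 0.0600 + 0.0625 + 0.1400 = 0.2625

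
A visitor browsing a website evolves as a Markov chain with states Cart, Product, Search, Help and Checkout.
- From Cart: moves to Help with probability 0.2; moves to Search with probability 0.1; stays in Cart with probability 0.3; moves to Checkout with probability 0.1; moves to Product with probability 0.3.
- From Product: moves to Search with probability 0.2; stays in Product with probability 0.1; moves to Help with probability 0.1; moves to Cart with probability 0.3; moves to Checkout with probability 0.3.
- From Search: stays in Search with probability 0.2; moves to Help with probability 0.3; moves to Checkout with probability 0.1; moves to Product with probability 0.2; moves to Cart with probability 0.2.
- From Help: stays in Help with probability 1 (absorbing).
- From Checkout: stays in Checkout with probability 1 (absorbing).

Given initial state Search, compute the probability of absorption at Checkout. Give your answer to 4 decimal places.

Let h(s) be the probability of absorption at Checkout starting from transient state s. Then h(Checkout) = 1 and h(Help) = 0. By first-step analysis:
h(Cart) = 0.3·h(Cart) + 0.3·h(Product) + 0.1·h(Search) + 0.2·0 + 0.1·1
h(Product) = 0.3·h(Cart) + 0.1·h(Product) + 0.2·h(Search) + 0.1·0 + 0.3·1
h(Search) = 0.2·h(Cart) + 0.2·h(Product) + 0.2·h(Search) + 0.3·0 + 0.1·1
Solving: h(Cart) = 0.4375, h(Product) = 0.5625, h(Search) = 0.3750.
Starting from Search, the probability is 0.3750.

0.3750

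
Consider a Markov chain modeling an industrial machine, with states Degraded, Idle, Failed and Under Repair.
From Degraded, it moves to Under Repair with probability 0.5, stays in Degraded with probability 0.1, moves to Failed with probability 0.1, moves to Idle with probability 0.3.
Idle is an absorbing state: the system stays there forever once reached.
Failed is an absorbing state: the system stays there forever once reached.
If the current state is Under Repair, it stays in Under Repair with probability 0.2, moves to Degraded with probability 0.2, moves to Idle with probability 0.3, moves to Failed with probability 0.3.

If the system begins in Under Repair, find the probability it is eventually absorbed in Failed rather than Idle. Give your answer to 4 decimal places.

Let h(s) be the probability of absorption at Failed starting from transient state s. Then h(Failed) = 1 and h(Idle) = 0. By first-step analysis:
h(Degraded) = 0.1·h(Degraded) + 0.3·0 + 0.1·1 + 0.5·h(Under Repair)
h(Under Repair) = 0.2·h(Degraded) + 0.3·0 + 0.3·1 + 0.2·h(Under Repair)
Solving: h(Degraded) = 0.3710, h(Under Repair) = 0.4677.
Starting from Under Repair, the probability is 0.4677.

0.4677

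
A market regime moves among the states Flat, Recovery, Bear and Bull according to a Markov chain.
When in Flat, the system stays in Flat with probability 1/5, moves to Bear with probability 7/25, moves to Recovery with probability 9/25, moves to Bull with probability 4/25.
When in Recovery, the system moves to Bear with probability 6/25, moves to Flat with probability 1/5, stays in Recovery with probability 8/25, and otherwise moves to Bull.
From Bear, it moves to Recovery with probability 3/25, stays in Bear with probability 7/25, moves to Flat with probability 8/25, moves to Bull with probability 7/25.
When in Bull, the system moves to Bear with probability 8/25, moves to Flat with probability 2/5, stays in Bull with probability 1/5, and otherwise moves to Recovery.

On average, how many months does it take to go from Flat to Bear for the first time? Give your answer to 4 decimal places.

3.6250

Let t(s) be the expected number of months to first reach Bear from state s, with t(Bear) = 0. Conditioning on the first month:
t(Flat) = 1 + 0.2·t(Flat) + 0.36·t(Recovery) + 0.16·t(Bull)
t(Recovery) = 1 + 0.2·t(Flat) + 0.32·t(Recovery) + 0.24·t(Bull)
t(Bull) = 1 + 0.4·t(Flat) + 0.08·t(Recovery) + 0.2·t(Bull)
Solving: t(Flat) = 3.6250, t(Recovery) = 3.7500, t(Bull) = 3.4375.
Expected months from Flat to Bear: 3.6250.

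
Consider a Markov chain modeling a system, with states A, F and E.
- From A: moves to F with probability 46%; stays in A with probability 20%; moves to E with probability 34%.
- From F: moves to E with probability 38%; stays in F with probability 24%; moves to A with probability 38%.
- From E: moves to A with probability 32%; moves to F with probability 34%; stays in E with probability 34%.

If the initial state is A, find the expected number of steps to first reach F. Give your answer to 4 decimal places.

2.3855

Let t(s) be the expected number of steps to first reach F from state s, with t(F) = 0. Conditioning on the first step:
t(A) = 1 + 0.2·t(A) + 0.34·t(E)
t(E) = 1 + 0.32·t(A) + 0.34·t(E)
Solving: t(A) = 2.3855, t(E) = 2.6718.
Expected steps from A to F: 2.3855.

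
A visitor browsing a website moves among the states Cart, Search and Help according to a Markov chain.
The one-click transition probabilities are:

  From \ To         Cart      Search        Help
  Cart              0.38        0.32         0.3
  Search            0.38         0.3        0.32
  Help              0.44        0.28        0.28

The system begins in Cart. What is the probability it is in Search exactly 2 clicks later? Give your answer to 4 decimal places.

Sum over the intermediate state after 1 click:
P = P(Cart→Cart)·P(Cart→Search) + P(Cart→Search)·P(Search→Search) + P(Cart→Help)·P(Help→Search)
  = 0.38×0.32 + 0.32×0.3 + 0.3×0.28
  = 0.1216 + 0.0960 + 0.0840 = 0.3016

0.3016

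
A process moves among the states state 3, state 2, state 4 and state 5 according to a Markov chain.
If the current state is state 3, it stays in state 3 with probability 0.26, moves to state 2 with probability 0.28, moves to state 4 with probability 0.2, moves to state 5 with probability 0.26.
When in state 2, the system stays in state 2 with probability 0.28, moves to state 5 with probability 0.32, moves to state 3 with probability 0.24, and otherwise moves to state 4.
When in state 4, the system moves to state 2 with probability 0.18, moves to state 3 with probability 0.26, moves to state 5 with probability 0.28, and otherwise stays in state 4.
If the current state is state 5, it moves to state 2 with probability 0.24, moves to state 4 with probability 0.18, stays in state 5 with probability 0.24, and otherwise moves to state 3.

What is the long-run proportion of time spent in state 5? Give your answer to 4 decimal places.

0.2735

Let the stationary distribution be π with π = πP and π_1 + π_2 + π_3 + π_4 = 1.
π_1 = 0.26·π_1 + 0.24·π_2 + 0.26·π_3 + 0.34·π_4
π_2 = 0.28·π_1 + 0.28·π_2 + 0.18·π_3 + 0.24·π_4
π_3 = 0.2·π_1 + 0.16·π_2 + 0.28·π_3 + 0.18·π_4
Solving with the normalization constraint gives π = (0.2769, 0.2490, 0.2006, 0.2735).
So the stationary probability of state 5 is 0.2735.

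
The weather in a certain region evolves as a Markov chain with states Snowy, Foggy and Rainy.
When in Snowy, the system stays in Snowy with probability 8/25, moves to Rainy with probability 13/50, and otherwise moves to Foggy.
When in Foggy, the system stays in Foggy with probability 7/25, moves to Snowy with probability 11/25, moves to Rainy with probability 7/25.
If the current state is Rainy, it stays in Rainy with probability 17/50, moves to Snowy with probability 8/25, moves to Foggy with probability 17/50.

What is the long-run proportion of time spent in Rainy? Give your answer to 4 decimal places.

Let the stationary distribution be π with π = πP and π_1 + π_2 + π_3 = 1.
π_1 = 0.32·π_1 + 0.44·π_2 + 0.32·π_3
π_2 = 0.42·π_1 + 0.28·π_2 + 0.34·π_3
Solving with the normalization constraint gives π = (0.3618, 0.3481, 0.2902).
So the stationary probability of Rainy is 0.2902.

0.2902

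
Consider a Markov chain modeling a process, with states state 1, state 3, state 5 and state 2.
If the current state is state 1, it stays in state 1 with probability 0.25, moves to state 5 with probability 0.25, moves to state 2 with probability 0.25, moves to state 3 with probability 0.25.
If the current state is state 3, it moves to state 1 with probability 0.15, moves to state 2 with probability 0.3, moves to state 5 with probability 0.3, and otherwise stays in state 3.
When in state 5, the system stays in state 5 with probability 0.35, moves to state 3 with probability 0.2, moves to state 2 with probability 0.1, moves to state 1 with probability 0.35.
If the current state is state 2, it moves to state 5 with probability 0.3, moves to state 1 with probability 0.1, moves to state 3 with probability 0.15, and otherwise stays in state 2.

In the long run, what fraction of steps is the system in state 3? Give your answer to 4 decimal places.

Let the stationary distribution be π with π = πP and π_1 + π_2 + π_3 + π_4 = 1.
π_1 = 0.25·π_1 + 0.15·π_2 + 0.35·π_3 + 0.1·π_4
π_2 = 0.25·π_1 + 0.25·π_2 + 0.2·π_3 + 0.15·π_4
π_3 = 0.25·π_1 + 0.3·π_2 + 0.35·π_3 + 0.3·π_4
Solving with the normalization constraint gives π = (0.2194, 0.2079, 0.3042, 0.2685).
So the stationary probability of state 3 is 0.2079.

0.2079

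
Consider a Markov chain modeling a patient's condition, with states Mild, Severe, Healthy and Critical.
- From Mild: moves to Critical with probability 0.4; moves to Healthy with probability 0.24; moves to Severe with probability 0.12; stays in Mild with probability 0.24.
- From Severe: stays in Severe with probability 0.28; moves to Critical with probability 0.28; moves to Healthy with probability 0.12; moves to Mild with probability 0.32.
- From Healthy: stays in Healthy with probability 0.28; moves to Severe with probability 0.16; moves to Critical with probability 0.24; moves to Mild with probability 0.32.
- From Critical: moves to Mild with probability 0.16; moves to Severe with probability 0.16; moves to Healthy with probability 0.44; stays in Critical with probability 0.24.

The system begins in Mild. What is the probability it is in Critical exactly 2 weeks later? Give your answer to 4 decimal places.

Propagate the distribution vector 2 weeks from Mild.
After 0 weeks: (1.0000, 0.0000, 0.0000, 0.0000)
After 1 week: (0.2400, 0.1200, 0.2400, 0.4000)
After 2 weeks: (0.2368, 0.1648, 0.3152, 0.2832)
P(in Critical after 2 weeks) = 0.2832

0.2832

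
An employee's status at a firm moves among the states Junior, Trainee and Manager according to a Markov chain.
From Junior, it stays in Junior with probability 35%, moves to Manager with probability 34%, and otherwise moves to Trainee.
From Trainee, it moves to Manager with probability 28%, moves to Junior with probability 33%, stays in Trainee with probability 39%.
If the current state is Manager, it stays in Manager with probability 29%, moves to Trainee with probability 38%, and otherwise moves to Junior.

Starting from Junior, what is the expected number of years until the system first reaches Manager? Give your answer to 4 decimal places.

3.1271

Let t(s) be the expected number of years to first reach Manager from state s, with t(Manager) = 0. Conditioning on the first year:
t(Junior) = 1 + 0.35·t(Junior) + 0.31·t(Trainee)
t(Trainee) = 1 + 0.33·t(Junior) + 0.39·t(Trainee)
Solving: t(Junior) = 3.1271, t(Trainee) = 3.3311.
Expected years from Junior to Manager: 3.1271.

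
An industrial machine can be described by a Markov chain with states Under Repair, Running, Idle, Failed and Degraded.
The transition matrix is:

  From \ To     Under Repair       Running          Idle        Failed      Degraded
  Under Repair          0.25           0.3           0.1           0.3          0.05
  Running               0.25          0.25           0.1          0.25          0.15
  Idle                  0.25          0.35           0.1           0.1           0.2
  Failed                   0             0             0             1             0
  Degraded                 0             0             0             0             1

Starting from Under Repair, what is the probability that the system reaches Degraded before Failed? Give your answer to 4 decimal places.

Let h(s) be the probability of absorption at Degraded starting from transient state s. Then h(Degraded) = 1 and h(Failed) = 0. By first-step analysis:
h(Under Repair) = 0.25·h(Under Repair) + 0.3·h(Running) + 0.1·h(Idle) + 0.3·0 + 0.05·1
h(Running) = 0.25·h(Under Repair) + 0.25·h(Running) + 0.1·h(Idle) + 0.25·0 + 0.15·1
h(Idle) = 0.25·h(Under Repair) + 0.35·h(Running) + 0.1·h(Idle) + 0.1·0 + 0.2·1
Solving: h(Under Repair) = 0.2616, h(Running) = 0.3444, h(Idle) = 0.4288.
Starting from Under Repair, the probability is 0.2616.

0.2616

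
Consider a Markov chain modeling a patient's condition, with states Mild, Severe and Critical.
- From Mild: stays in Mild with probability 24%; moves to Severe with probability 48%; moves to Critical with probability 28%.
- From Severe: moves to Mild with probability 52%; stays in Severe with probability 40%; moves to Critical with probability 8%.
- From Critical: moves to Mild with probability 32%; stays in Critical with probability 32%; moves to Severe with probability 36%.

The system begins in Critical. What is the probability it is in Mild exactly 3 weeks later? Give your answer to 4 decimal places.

Propagate the distribution vector 3 weeks from Critical.
After 0 weeks: (0.0000, 0.0000, 1.0000)
After 1 week: (0.3200, 0.3600, 0.3200)
After 2 weeks: (0.3664, 0.4128, 0.2208)
After 3 weeks: (0.3732, 0.4205, 0.2063)
P(in Mild after 3 weeks) = 0.3732

0.3732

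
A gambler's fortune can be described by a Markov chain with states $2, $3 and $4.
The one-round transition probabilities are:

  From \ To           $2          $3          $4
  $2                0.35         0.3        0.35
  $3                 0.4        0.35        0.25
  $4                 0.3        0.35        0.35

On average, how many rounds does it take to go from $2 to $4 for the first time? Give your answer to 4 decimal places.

Let t(s) be the expected number of rounds to first reach $4 from state s, with t($4) = 0. Conditioning on the first round:
t($2) = 1 + 0.35·t($2) + 0.3·t($3)
t($3) = 1 + 0.4·t($2) + 0.35·t($3)
Solving: t($2) = 3.1405, t($3) = 3.4711.
Expected rounds from $2 to $4: 3.1405.

3.1405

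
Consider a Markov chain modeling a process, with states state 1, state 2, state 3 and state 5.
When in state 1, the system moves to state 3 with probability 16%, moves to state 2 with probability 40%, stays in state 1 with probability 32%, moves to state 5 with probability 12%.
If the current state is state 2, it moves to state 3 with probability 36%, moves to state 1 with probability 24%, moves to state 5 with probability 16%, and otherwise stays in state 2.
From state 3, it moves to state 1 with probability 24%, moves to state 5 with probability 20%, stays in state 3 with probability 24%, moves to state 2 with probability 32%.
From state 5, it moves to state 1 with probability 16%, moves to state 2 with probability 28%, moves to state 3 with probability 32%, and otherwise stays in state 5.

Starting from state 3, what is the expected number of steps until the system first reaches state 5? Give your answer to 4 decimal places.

6.0058

Let t(s) be the expected number of steps to first reach state 5 from state s, with t(state 5) = 0. Conditioning on the first step:
t(state 1) = 1 + 0.32·t(state 1) + 0.4·t(state 2) + 0.16·t(state 3)
t(state 2) = 1 + 0.24·t(state 1) + 0.24·t(state 2) + 0.36·t(state 3)
t(state 3) = 1 + 0.24·t(state 1) + 0.32·t(state 2) + 0.24·t(state 3)
Solving: t(state 1) = 6.5474, t(state 2) = 6.2282, t(state 3) = 6.0058.
Expected steps from state 3 to state 5: 6.0058.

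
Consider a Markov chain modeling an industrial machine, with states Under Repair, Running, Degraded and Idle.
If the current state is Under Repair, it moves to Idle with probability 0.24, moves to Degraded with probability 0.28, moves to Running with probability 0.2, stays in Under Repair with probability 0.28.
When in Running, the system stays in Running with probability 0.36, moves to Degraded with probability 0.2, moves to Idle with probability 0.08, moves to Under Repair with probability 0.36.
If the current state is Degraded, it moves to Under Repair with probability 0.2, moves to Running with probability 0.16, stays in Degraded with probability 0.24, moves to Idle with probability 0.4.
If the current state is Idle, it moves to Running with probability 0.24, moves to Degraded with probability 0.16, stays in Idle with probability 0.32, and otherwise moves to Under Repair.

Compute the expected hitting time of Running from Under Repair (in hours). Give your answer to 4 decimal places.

Let t(s) be the expected number of hours to first reach Running from state s, with t(Running) = 0. Conditioning on the first hour:
t(Under Repair) = 1 + 0.28·t(Under Repair) + 0.28·t(Degraded) + 0.24·t(Idle)
t(Degraded) = 1 + 0.2·t(Under Repair) + 0.24·t(Degraded) + 0.4·t(Idle)
t(Idle) = 1 + 0.28·t(Under Repair) + 0.16·t(Degraded) + 0.32·t(Idle)
Solving: t(Under Repair) = 4.9337, t(Degraded) = 5.0874, t(Idle) = 4.6991.
Expected hours from Under Repair to Running: 4.9337.

4.9337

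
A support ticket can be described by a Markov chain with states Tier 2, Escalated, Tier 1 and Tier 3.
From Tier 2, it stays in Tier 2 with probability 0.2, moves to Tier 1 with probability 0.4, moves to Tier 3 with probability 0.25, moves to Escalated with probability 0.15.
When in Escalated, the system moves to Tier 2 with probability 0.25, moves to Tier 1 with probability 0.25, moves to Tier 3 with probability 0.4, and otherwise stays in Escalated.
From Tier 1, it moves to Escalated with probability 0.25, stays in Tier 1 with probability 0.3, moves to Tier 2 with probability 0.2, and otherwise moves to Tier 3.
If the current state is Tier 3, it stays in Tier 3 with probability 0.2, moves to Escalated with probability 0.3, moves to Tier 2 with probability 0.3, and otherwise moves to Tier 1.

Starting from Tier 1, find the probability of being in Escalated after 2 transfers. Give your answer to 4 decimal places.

Propagate the distribution vector 2 transfers from Tier 1.
After 0 transfers: (0.0000, 0.0000, 1.0000, 0.0000)
After 1 transfer: (0.2000, 0.2500, 0.3000, 0.2500)
After 2 transfers: (0.2375, 0.2050, 0.2825, 0.2750)
P(in Escalated after 2 transfers) = 0.2050

0.2050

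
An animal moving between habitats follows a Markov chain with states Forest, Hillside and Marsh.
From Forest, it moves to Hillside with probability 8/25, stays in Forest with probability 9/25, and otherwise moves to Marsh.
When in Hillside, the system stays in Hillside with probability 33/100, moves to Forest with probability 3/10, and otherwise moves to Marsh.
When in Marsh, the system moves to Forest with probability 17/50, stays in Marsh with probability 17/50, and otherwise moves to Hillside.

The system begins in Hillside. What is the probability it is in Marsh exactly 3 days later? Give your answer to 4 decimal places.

0.3430

Propagate the distribution vector 3 days from Hillside.
After 0 days: (0.0000, 1.0000, 0.0000)
After 1 day: (0.3000, 0.3300, 0.3700)
After 2 days: (0.3328, 0.3233, 0.3439)
After 3 days: (0.3337, 0.3232, 0.3430)
P(in Marsh after 3 days) = 0.3430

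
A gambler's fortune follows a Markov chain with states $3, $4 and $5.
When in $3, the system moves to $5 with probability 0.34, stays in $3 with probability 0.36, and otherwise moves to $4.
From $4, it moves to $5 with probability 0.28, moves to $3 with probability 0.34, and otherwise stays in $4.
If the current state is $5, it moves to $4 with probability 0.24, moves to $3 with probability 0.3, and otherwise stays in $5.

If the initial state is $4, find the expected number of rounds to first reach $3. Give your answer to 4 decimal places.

3.0643

Let t(s) be the expected number of rounds to first reach $3 from state s, with t($3) = 0. Conditioning on the first round:
t($4) = 1 + 0.38·t($4) + 0.28·t($5)
t($5) = 1 + 0.24·t($4) + 0.46·t($5)
Solving: t($4) = 3.0643, t($5) = 3.2138.
Expected rounds from $4 to $3: 3.0643.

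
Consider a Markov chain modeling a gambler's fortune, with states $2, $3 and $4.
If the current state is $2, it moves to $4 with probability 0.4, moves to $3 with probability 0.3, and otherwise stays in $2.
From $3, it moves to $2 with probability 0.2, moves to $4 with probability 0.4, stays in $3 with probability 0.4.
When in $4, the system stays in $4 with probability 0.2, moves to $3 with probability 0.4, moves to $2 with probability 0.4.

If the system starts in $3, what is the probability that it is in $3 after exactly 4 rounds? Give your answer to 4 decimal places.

0.3706

Propagate the distribution vector 4 rounds from $3.
After 0 rounds: (0.0000, 1.0000, 0.0000)
After 1 round: (0.2000, 0.4000, 0.4000)
After 2 rounds: (0.3000, 0.3800, 0.3200)
After 3 rounds: (0.2940, 0.3700, 0.3360)
After 4 rounds: (0.2966, 0.3706, 0.3328)
P(in $3 after 4 rounds) = 0.3706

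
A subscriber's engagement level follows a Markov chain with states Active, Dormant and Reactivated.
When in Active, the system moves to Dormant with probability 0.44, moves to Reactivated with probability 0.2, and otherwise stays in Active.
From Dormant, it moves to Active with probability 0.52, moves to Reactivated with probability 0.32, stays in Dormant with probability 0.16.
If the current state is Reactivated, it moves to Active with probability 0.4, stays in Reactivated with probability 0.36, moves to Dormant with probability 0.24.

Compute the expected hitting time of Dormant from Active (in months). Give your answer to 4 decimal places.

Let t(s) be the expected number of months to first reach Dormant from state s, with t(Dormant) = 0. Conditioning on the first month:
t(Active) = 1 + 0.36·t(Active) + 0.2·t(Reactivated)
t(Reactivated) = 1 + 0.4·t(Active) + 0.36·t(Reactivated)
Solving: t(Active) = 2.5485, t(Reactivated) = 3.1553.
Expected months from Active to Dormant: 2.5485.

2.5485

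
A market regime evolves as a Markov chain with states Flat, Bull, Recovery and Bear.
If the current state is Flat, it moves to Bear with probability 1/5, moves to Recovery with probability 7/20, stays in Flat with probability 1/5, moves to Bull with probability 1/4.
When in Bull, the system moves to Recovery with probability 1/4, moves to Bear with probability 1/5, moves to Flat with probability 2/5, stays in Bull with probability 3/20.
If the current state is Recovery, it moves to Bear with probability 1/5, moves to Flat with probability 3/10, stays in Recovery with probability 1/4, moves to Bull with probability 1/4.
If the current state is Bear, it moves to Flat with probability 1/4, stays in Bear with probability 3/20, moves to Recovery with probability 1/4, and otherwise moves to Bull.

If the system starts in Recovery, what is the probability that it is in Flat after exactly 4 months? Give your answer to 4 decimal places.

Propagate the distribution vector 4 months from Recovery.
After 0 months: (0.0000, 0.0000, 1.0000, 0.0000)
After 1 month: (0.3000, 0.2500, 0.2500, 0.2000)
After 2 months: (0.2850, 0.2450, 0.2800, 0.1900)
After 3 months: (0.2865, 0.2445, 0.2785, 0.1905)
After 4 months: (0.2863, 0.2446, 0.2787, 0.1905)
P(in Flat after 4 months) = 0.2863

0.2863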